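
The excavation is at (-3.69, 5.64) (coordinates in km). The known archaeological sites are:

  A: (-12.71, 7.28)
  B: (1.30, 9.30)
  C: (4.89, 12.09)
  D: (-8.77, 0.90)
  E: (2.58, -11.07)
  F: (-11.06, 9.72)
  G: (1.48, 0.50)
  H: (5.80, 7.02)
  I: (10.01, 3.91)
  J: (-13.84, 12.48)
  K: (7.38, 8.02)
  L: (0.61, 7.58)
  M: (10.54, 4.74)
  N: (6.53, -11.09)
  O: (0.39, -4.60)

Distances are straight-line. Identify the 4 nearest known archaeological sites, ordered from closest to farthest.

L, B, D, G

Distances from (-3.69, 5.64):
A: 9.17 km
B: 6.19 km
C: 10.73 km
D: 6.95 km
E: 17.85 km
F: 8.42 km
G: 7.29 km
H: 9.59 km
I: 13.81 km
J: 12.24 km
K: 11.32 km
L: 4.72 km
M: 14.26 km
N: 19.60 km
O: 11.02 km
Sorted: L (4.72 km) < B (6.19 km) < D (6.95 km) < G (7.29 km) < F (8.42 km) < A (9.17 km) < …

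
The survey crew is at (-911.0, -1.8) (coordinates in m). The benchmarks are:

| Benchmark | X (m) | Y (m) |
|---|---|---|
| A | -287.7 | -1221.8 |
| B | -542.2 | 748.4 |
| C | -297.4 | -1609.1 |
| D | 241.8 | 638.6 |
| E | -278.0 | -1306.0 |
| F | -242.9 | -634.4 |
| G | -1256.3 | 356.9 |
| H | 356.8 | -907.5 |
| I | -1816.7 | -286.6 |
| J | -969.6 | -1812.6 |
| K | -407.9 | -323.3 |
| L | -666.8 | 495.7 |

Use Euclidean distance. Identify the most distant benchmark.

J

Distances from (-911.0, -1.8):
A: 1370.0 m
B: 836.0 m
C: 1720.4 m
D: 1318.7 m
E: 1449.7 m
F: 920.1 m
G: 497.9 m
H: 1558.1 m
I: 949.4 m
J: 1811.7 m
K: 597.1 m
L: 554.2 m
Maximum: J at 1811.7 m.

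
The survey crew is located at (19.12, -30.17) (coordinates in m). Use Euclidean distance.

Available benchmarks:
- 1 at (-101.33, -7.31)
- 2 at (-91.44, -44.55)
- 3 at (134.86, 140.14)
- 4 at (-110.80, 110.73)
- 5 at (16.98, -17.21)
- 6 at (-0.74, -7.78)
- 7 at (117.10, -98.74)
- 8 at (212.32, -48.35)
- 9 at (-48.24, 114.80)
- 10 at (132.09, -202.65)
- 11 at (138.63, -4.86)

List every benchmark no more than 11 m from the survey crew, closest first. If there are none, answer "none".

none

Distances from (19.12, -30.17):
1: 122.60 m
2: 111.49 m
3: 205.92 m
4: 191.66 m
5: 13.14 m
6: 29.93 m
7: 119.59 m
8: 194.05 m
9: 159.86 m
10: 206.18 m
11: 122.16 m
Threshold 11 m: none within range.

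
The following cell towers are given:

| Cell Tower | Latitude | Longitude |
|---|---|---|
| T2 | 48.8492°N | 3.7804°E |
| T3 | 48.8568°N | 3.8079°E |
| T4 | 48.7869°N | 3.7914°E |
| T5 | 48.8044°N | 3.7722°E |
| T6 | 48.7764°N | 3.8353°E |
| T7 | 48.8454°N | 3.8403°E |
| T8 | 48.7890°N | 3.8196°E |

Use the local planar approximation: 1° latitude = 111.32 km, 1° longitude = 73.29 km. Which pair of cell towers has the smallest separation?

Pairwise distances:
T2–T3: √((0.0076·111.32)² + (0.0275·73.29)²) = √(0.715770 + 4.062139) = 2.1858 km
T2–T4: √((-0.0623·111.32)² + (0.0110·73.29)²) = √(48.097498 + 0.649942) = 6.9819 km
T2–T5: √((-0.0448·111.32)² + (-0.0082·73.29)²) = √(24.871525 + 0.361175) = 5.0232 km
T2–T6: √((-0.0728·111.32)² + (0.0549·73.29)²) = √(65.676372 + 16.189526) = 9.0480 km
T2–T7: √((-0.0038·111.32)² + (0.0599·73.29)²) = √(0.178943 + 19.272723) = 4.4104 km
T2–T8: √((-0.0602·111.32)² + (0.0392·73.29)²) = √(44.909620 + 8.253945) = 7.2913 km
T3–T4: √((-0.0699·111.32)² + (-0.0165·73.29)²) = √(60.548132 + 1.462370) = 7.8747 km
T3–T5: √((-0.0524·111.32)² + (-0.0357·73.29)²) = √(34.025849 + 6.845826) = 6.3931 km
T3–T6: √((-0.0804·111.32)² + (0.0274·73.29)²) = √(80.104791 + 4.032650) = 9.1726 km
T3–T7: √((-0.0114·111.32)² + (0.0324·73.29)²) = √(1.610483 + 5.638706) = 2.6924 km
T3–T8: √((-0.0678·111.32)² + (0.0117·73.29)²) = √(56.964696 + 0.735294) = 7.5961 km
T4–T5: √((0.0175·111.32)² + (-0.0192·73.29)²) = √(3.795094 + 1.980122) = 2.4032 km
T4–T6: √((-0.0105·111.32)² + (0.0439·73.29)²) = √(1.366234 + 10.351862) = 3.4232 km
T4–T7: √((0.0585·111.32)² + (0.0489·73.29)²) = √(42.409009 + 12.844203) = 7.4333 km
T4–T8: √((0.0021·111.32)² + (0.0282·73.29)²) = √(0.054649 + 4.271571) = 2.0800 km
T5–T6: √((-0.0280·111.32)² + (0.0631·73.29)²) = √(9.715440 + 21.386916) = 5.5769 km
T5–T7: √((0.0410·111.32)² + (0.0681·73.29)²) = √(20.831191 + 24.910570) = 6.7633 km
T5–T8: √((-0.0154·111.32)² + (0.0474·73.29)²) = √(2.938920 + 12.068301) = 3.8739 km
T6–T7: √((0.0690·111.32)² + (0.0050·73.29)²) = √(58.998990 + 0.134286) = 7.6898 km
T6–T8: √((0.0126·111.32)² + (-0.0157·73.29)²) = √(1.967377 + 1.324002) = 1.8142 km
T7–T8: √((-0.0564·111.32)² + (-0.0207·73.29)²) = √(39.418909 + 2.301602) = 6.4591 km
Closest pair: T6–T8 at 1.8142 km.

T6 and T8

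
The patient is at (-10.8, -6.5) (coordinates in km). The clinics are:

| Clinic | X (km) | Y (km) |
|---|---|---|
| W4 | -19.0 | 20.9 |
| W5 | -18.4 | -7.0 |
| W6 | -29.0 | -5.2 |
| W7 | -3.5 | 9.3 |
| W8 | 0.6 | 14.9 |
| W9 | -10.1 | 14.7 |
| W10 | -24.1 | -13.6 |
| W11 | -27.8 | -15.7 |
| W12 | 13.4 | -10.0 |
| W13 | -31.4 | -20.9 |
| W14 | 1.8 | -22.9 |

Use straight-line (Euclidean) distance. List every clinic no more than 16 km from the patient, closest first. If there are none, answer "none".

W5, W10

Distances from (-10.8, -6.5):
W4: √((-8.2)² + (27.4)²) = √(67.240 + 750.760) = 28.6 km
W5: √((-7.6)² + (-0.5)²) = √(57.760 + 0.250) = 7.6 km
W6: √((-18.2)² + (1.3)²) = √(331.240 + 1.690) = 18.2 km
W7: √((7.3)² + (15.8)²) = √(53.290 + 249.640) = 17.4 km
W8: √((11.4)² + (21.4)²) = √(129.960 + 457.960) = 24.2 km
W9: √((0.7)² + (21.2)²) = √(0.490 + 449.440) = 21.2 km
W10: √((-13.3)² + (-7.1)²) = √(176.890 + 50.410) = 15.1 km
W11: √((-17.0)² + (-9.2)²) = √(289.000 + 84.640) = 19.3 km
W12: √((24.2)² + (-3.5)²) = √(585.640 + 12.250) = 24.5 km
W13: √((-20.6)² + (-14.4)²) = √(424.360 + 207.360) = 25.1 km
W14: √((12.6)² + (-16.4)²) = √(158.760 + 268.960) = 20.7 km
Threshold 16 km: W5 (7.6 km), W10 (15.1 km) are within range.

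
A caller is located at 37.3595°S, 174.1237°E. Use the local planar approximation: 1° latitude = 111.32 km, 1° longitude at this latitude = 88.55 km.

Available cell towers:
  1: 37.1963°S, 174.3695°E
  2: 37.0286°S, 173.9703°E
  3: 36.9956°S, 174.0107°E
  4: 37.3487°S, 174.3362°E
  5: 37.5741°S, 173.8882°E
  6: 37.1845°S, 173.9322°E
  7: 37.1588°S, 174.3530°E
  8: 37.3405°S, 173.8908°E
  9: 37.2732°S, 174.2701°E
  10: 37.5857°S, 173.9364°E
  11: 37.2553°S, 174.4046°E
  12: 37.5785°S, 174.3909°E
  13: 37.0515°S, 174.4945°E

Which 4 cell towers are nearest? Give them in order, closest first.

9, 4, 8, 6

Distances from 37.3595°S, 174.1237°E:
1: 28.3513 km
2: 39.2605 km
3: 41.7269 km
4: 18.8552 km
5: 31.7107 km
6: 25.8275 km
7: 30.1900 km
8: 20.7315 km
9: 16.1354 km
10: 30.1519 km
11: 27.4454 km
12: 33.9730 km
13: 47.4728 km
Sorted: 9 (16.1354 km) < 4 (18.8552 km) < 8 (20.7315 km) < 6 (25.8275 km) < 11 (27.4454 km) < 1 (28.3513 km) < …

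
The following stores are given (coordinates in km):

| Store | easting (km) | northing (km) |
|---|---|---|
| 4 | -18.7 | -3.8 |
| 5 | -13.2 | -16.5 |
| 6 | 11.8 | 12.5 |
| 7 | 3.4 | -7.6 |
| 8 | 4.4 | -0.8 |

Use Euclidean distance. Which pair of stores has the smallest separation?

7 and 8

Pairwise distances:
4–5: 13.8 km
4–6: 34.6 km
4–7: 22.4 km
4–8: 23.3 km
5–6: 38.3 km
5–7: 18.8 km
5–8: 23.6 km
6–7: 21.8 km
6–8: 15.2 km
7–8: 6.9 km
Closest pair: 7–8 at 6.9 km.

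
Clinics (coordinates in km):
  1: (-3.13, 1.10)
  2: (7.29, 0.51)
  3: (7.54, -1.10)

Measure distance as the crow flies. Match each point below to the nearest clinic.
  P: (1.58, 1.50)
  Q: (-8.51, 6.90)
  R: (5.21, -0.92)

P at (1.58, 1.50):
  1: √((-4.71)² + (-0.40)²) = √(22.1841 + 0.1600) = 4.73 km
  2: √((5.71)² + (-0.99)²) = √(32.6041 + 0.9801) = 5.80 km
  3: √((5.96)² + (-2.60)²) = √(35.5216 + 6.7600) = 6.50 km
  → nearest: 1 (4.73 km)
Q at (-8.51, 6.90):
  1: √((5.38)² + (-5.80)²) = √(28.9444 + 33.6400) = 7.91 km
  2: √((15.80)² + (-6.39)²) = √(249.6400 + 40.8321) = 17.04 km
  3: √((16.05)² + (-8.00)²) = √(257.6025 + 64.0000) = 17.93 km
  → nearest: 1 (7.91 km)
R at (5.21, -0.92):
  1: √((-8.34)² + (2.02)²) = √(69.5556 + 4.0804) = 8.58 km
  2: √((2.08)² + (1.43)²) = √(4.3264 + 2.0449) = 2.52 km
  3: √((2.33)² + (-0.18)²) = √(5.4289 + 0.0324) = 2.34 km
  → nearest: 3 (2.34 km)

P→1; Q→1; R→3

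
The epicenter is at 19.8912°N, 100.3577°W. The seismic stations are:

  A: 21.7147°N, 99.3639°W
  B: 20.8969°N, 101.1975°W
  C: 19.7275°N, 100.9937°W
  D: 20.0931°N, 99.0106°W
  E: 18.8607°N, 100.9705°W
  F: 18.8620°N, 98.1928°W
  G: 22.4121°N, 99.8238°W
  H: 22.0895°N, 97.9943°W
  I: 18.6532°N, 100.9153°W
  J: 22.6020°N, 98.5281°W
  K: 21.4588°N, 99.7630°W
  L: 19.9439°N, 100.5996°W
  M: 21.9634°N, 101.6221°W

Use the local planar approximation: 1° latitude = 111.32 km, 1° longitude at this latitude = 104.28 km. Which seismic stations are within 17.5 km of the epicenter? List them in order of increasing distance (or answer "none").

Distances from 19.8912°N, 100.3577°W:
A: √((1.8235·111.32)² + (0.9938·104.28)²) = √(41205.760184 + 10739.894861) = 227.9159 km
B: √((1.0057·111.32)² + (-0.8398·104.28)²) = √(12533.815444 + 7669.265727) = 142.1375 km
C: √((-0.1637·111.32)² + (-0.6360·104.28)²) = √(332.080790 + 4398.618296) = 68.7801 km
D: √((0.2019·111.32)² + (1.3471·104.28)²) = √(505.148460 + 19733.390824) = 142.2622 km
E: √((-1.0305·111.32)² + (-0.6128·104.28)²) = √(13159.590877 + 4083.565803) = 131.3132 km
F: √((-1.0292·111.32)² + (2.1649·104.28)²) = √(13126.409552 + 50965.668591) = 253.1641 km
G: √((2.5209·111.32)² + (0.5339·104.28)²) = √(78751.281893 + 3099.715869) = 286.0961 km
H: √((2.1983·111.32)² + (2.3634·104.28)²) = √(59885.311804 + 60740.240529) = 347.3119 km
I: √((-1.2380·111.32)² + (-0.5576·104.28)²) = √(18992.742697 + 3381.018718) = 149.5786 km
J: √((2.7108·111.32)² + (1.8296·104.28)²) = √(91062.873260 + 36401.086628) = 357.0210 km
K: √((1.5676·111.32)² + (0.5947·104.28)²) = √(30452.075995 + 3845.899419) = 185.1971 km
L: √((0.0527·111.32)² + (-0.2419·104.28)²) = √(34.416573 + 636.317375) = 25.8985 km
M: √((2.0722·111.32)² + (-1.2644·104.28)²) = √(53212.018581 + 17384.852861) = 265.7007 km
Threshold 17.5 km: none within range.

none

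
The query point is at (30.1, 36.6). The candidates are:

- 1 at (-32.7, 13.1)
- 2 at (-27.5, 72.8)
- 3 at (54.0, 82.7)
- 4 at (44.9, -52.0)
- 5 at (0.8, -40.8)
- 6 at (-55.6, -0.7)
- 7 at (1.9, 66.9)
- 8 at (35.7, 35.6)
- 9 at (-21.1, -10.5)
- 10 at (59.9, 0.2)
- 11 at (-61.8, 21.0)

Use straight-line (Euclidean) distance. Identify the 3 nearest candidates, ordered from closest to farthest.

8, 7, 10

Distances from (30.1, 36.6):
1: 67.1
2: 68.0
3: 51.9
4: 89.8
5: 82.8
6: 93.5
7: 41.4
8: 5.7
9: 69.6
10: 47.0
11: 93.2
Sorted: 8 (5.7) < 7 (41.4) < 10 (47.0) < 3 (51.9) < 1 (67.1) < …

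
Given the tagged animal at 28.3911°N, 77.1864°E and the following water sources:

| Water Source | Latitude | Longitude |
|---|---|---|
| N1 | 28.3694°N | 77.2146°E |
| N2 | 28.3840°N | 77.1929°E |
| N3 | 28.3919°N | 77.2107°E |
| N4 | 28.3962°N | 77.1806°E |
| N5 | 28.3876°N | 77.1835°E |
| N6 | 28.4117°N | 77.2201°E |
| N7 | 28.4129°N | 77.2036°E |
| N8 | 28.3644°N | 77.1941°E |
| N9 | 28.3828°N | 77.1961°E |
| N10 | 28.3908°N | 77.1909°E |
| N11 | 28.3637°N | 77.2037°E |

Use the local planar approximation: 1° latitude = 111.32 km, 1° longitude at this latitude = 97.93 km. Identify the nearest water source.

Distances from 28.3911°N, 77.1864°E:
N1: √((-0.0217·111.32)² + (0.0282·97.93)²) = √(5.835336 + 7.626578) = 3.6690 km
N2: √((-0.0071·111.32)² + (0.0065·97.93)²) = √(0.624688 + 0.405190) = 1.0148 km
N3: √((0.0008·111.32)² + (0.0243·97.93)²) = √(0.007931 + 5.662967) = 2.3814 km
N4: √((0.0051·111.32)² + (-0.0058·97.93)²) = √(0.322320 + 0.322617) = 0.8031 km
N5: √((-0.0035·111.32)² + (-0.0029·97.93)²) = √(0.151804 + 0.080654) = 0.4821 km
N6: √((0.0206·111.32)² + (0.0337·97.93)²) = √(5.258730 + 10.891591) = 4.0187 km
N7: √((0.0218·111.32)² + (0.0172·97.93)²) = √(5.889242 + 2.837190) = 2.9541 km
N8: √((-0.0267·111.32)² + (0.0077·97.93)²) = √(8.834234 + 0.568608) = 3.0664 km
N9: √((-0.0083·111.32)² + (0.0097·97.93)²) = √(0.853695 + 0.902350) = 1.3252 km
N10: √((-0.0003·111.32)² + (0.0045·97.93)²) = √(0.001115 + 0.194203) = 0.4419 km
N11: √((-0.0274·111.32)² + (0.0173·97.93)²) = √(9.303525 + 2.870276) = 3.4891 km
Minimum: N10 at 0.4419 km.

N10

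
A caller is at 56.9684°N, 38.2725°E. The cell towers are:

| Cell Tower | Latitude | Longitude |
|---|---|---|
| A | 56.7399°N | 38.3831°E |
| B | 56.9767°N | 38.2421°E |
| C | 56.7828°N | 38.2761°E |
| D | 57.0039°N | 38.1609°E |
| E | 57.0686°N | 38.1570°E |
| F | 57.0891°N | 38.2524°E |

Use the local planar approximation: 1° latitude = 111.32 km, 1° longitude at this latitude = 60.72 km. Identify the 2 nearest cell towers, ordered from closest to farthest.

Distances from 56.9684°N, 38.2725°E:
A: √((-0.2285·111.32)² + (0.1106·60.72)²) = √(647.021637 + 45.099713) = 26.3082 km
B: √((0.0083·111.32)² + (-0.0304·60.72)²) = √(0.853695 + 3.407303) = 2.0642 km
C: √((-0.1856·111.32)² + (0.0036·60.72)²) = √(426.876590 + 0.047782) = 20.6621 km
D: √((0.0355·111.32)² + (-0.1116·60.72)²) = √(15.617197 + 45.918946) = 7.8445 km
E: √((0.1002·111.32)² + (-0.1155·60.72)²) = √(124.417605 + 49.184413) = 13.1758 km
F: √((0.1207·111.32)² + (-0.0201·60.72)²) = √(180.534803 + 1.489552) = 13.4916 km
Sorted: B (2.0642 km) < D (7.8445 km) < E (13.1758 km) < F (13.4916 km) < …

B, D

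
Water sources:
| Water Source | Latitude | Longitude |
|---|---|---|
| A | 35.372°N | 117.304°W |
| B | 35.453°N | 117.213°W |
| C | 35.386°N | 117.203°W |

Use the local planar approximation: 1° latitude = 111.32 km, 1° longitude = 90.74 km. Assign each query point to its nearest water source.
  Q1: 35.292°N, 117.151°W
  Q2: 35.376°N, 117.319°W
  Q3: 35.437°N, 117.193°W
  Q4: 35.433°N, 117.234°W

Q1→C; Q2→A; Q3→B; Q4→B

Q1 at 35.292°N, 117.151°W:
  A: √((0.080·111.32)² + (-0.153·90.74)²) = √(79.30971 + 192.74380) = 16.494 km
  B: √((0.161·111.32)² + (-0.062·90.74)²) = √(321.21672 + 31.65053) = 18.785 km
  C: √((0.094·111.32)² + (-0.052·90.74)²) = √(109.49697 + 22.26405) = 11.479 km
  → nearest: C (11.479 km)
Q2 at 35.376°N, 117.319°W:
  A: √((-0.004·111.32)² + (0.015·90.74)²) = √(0.19827 + 1.85259) = 1.432 km
  B: √((0.077·111.32)² + (0.106·90.74)²) = √(73.47301 + 92.51439) = 12.884 km
  C: √((0.010·111.32)² + (0.116·90.74)²) = √(1.23921 + 110.79331) = 10.585 km
  → nearest: A (1.432 km)
Q3 at 35.437°N, 117.193°W:
  A: √((-0.065·111.32)² + (-0.111·90.74)²) = √(52.35680 + 101.44800) = 12.402 km
  B: √((0.016·111.32)² + (-0.020·90.74)²) = √(3.17239 + 3.29350) = 2.543 km
  C: √((-0.051·111.32)² + (-0.010·90.74)²) = √(32.23196 + 0.82337) = 5.749 km
  → nearest: B (2.543 km)
Q4 at 35.433°N, 117.234°W:
  A: √((-0.061·111.32)² + (-0.070·90.74)²) = √(46.11116 + 40.34536) = 9.298 km
  B: √((0.020·111.32)² + (0.021·90.74)²) = √(4.95686 + 3.63108) = 2.931 km
  C: √((-0.047·111.32)² + (0.031·90.74)²) = √(27.37424 + 7.91263) = 5.940 km
  → nearest: B (2.931 km)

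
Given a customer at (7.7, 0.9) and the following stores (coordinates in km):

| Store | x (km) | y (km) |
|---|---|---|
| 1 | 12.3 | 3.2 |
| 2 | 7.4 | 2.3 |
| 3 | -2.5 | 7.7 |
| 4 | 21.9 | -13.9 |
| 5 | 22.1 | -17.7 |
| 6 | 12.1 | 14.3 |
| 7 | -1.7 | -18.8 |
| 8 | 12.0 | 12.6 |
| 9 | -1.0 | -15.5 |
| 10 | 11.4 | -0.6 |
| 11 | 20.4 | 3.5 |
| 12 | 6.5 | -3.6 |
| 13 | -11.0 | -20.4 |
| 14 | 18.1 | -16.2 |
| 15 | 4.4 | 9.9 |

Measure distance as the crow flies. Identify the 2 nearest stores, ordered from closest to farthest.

Distances from (7.7, 0.9):
1: √((4.6)² + (2.3)²) = √(21.160 + 5.290) = 5.1 km
2: √((-0.3)² + (1.4)²) = √(0.090 + 1.960) = 1.4 km
3: √((-10.2)² + (6.8)²) = √(104.040 + 46.240) = 12.3 km
4: √((14.2)² + (-14.8)²) = √(201.640 + 219.040) = 20.5 km
5: √((14.4)² + (-18.6)²) = √(207.360 + 345.960) = 23.5 km
6: √((4.4)² + (13.4)²) = √(19.360 + 179.560) = 14.1 km
7: √((-9.4)² + (-19.7)²) = √(88.360 + 388.090) = 21.8 km
8: √((4.3)² + (11.7)²) = √(18.490 + 136.890) = 12.5 km
9: √((-8.7)² + (-16.4)²) = √(75.690 + 268.960) = 18.6 km
10: √((3.7)² + (-1.5)²) = √(13.690 + 2.250) = 4.0 km
11: √((12.7)² + (2.6)²) = √(161.290 + 6.760) = 13.0 km
12: √((-1.2)² + (-4.5)²) = √(1.440 + 20.250) = 4.7 km
13: √((-18.7)² + (-21.3)²) = √(349.690 + 453.690) = 28.3 km
14: √((10.4)² + (-17.1)²) = √(108.160 + 292.410) = 20.0 km
15: √((-3.3)² + (9.0)²) = √(10.890 + 81.000) = 9.6 km
Sorted: 2 (1.4 km) < 10 (4.0 km) < 12 (4.7 km) < 1 (5.1 km) < …

2, 10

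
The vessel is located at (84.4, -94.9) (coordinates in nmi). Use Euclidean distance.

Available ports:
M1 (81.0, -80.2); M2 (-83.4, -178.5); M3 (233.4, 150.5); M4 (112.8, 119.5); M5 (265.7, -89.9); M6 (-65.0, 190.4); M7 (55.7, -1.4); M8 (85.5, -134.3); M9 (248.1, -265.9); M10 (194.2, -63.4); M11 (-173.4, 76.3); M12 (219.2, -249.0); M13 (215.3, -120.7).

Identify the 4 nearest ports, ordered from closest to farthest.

Distances from (84.4, -94.9):
M1: √((-3.4)² + (14.7)²) = √(11.560 + 216.090) = 15.1 nmi
M2: √((-167.8)² + (-83.6)²) = √(28156.840 + 6988.960) = 187.5 nmi
M3: √((149.0)² + (245.4)²) = √(22201.000 + 60221.160) = 287.1 nmi
M4: √((28.4)² + (214.4)²) = √(806.560 + 45967.360) = 216.3 nmi
M5: √((181.3)² + (5.0)²) = √(32869.690 + 25.000) = 181.4 nmi
M6: √((-149.4)² + (285.3)²) = √(22320.360 + 81396.090) = 322.1 nmi
M7: √((-28.7)² + (93.5)²) = √(823.690 + 8742.250) = 97.8 nmi
M8: √((1.1)² + (-39.4)²) = √(1.210 + 1552.360) = 39.4 nmi
M9: √((163.7)² + (-171.0)²) = √(26797.690 + 29241.000) = 236.7 nmi
M10: √((109.8)² + (31.5)²) = √(12056.040 + 992.250) = 114.2 nmi
M11: √((-257.8)² + (171.2)²) = √(66460.840 + 29309.440) = 309.5 nmi
M12: √((134.8)² + (-154.1)²) = √(18171.040 + 23746.810) = 204.7 nmi
M13: √((130.9)² + (-25.8)²) = √(17134.810 + 665.640) = 133.4 nmi
Sorted: M1 (15.1 nmi) < M8 (39.4 nmi) < M7 (97.8 nmi) < M10 (114.2 nmi) < M13 (133.4 nmi) < M5 (181.4 nmi) < …

M1, M8, M7, M10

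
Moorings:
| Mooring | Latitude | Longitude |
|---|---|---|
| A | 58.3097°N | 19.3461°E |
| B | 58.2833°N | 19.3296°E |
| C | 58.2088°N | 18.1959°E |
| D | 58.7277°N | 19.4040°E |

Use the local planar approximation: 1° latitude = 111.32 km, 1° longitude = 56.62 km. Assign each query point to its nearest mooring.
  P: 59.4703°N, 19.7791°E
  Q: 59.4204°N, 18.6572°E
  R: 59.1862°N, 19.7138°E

P→D; Q→D; R→D

P at 59.4703°N, 19.7791°E:
  A: 131.5035 km
  B: 134.5655 km
  C: 166.6016 km
  D: 85.3508 km
  → nearest: D (85.3508 km)
Q at 59.4204°N, 18.6572°E:
  A: 129.6497 km
  B: 132.1833 km
  C: 137.3810 km
  D: 87.9436 km
  → nearest: D (87.9436 km)
R at 59.1862°N, 19.7138°E:
  A: 99.7684 km
  B: 102.8379 km
  C: 138.6529 km
  D: 53.9702 km
  → nearest: D (53.9702 km)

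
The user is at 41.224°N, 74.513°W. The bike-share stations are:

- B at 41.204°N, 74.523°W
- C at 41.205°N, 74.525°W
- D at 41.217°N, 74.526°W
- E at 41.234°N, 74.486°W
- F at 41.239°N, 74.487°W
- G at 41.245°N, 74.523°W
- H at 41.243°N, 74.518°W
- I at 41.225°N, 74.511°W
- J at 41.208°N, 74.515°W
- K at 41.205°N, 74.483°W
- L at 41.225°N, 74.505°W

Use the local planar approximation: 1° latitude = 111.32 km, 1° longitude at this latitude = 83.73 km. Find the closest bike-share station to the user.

Distances from 41.224°N, 74.513°W:
B: √((-0.020·111.32)² + (-0.010·83.73)²) = √(4.95686 + 0.70107) = 2.379 km
C: √((-0.019·111.32)² + (-0.012·83.73)²) = √(4.47356 + 1.00954) = 2.342 km
D: √((-0.007·111.32)² + (-0.013·83.73)²) = √(0.60721 + 1.18481) = 1.339 km
E: √((0.010·111.32)² + (0.027·83.73)²) = √(1.23921 + 5.11081) = 2.520 km
F: √((0.015·111.32)² + (0.026·83.73)²) = √(2.78823 + 4.73924) = 2.744 km
G: √((0.021·111.32)² + (-0.010·83.73)²) = √(5.46493 + 0.70107) = 2.483 km
H: √((0.019·111.32)² + (-0.005·83.73)²) = √(4.47356 + 0.17527) = 2.156 km
I: √((0.001·111.32)² + (0.002·83.73)²) = √(0.01239 + 0.02804) = 0.201 km
J: √((-0.016·111.32)² + (-0.002·83.73)²) = √(3.17239 + 0.02804) = 1.789 km
K: √((-0.019·111.32)² + (0.030·83.73)²) = √(4.47356 + 6.30964) = 3.284 km
L: √((0.001·111.32)² + (0.008·83.73)²) = √(0.01239 + 0.44869) = 0.679 km
Minimum: I at 0.201 km.

I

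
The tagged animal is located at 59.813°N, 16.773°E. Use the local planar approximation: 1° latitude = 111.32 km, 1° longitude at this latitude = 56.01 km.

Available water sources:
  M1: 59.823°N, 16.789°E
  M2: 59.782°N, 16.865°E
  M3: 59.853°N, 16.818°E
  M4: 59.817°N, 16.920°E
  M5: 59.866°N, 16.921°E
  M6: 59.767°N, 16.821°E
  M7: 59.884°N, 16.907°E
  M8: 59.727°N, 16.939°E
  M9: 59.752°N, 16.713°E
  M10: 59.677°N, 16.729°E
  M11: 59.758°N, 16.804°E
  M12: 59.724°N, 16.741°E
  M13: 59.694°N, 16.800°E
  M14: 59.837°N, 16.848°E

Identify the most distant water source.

M10

Distances from 59.813°N, 16.773°E:
M1: √((0.010·111.32)² + (0.016·56.01)²) = √(1.23921 + 0.80310) = 1.429 km
M2: √((-0.031·111.32)² + (0.092·56.01)²) = √(11.90885 + 26.55258) = 6.202 km
M3: √((0.040·111.32)² + (0.045·56.01)²) = √(19.82743 + 6.35267) = 5.117 km
M4: √((0.004·111.32)² + (0.147·56.01)²) = √(0.19827 + 67.79003) = 8.246 km
M5: √((0.053·111.32)² + (0.148·56.01)²) = √(34.80953 + 68.71548) = 10.175 km
M6: √((-0.046·111.32)² + (0.048·56.01)²) = √(26.22177 + 7.22792) = 5.784 km
M7: √((0.071·111.32)² + (0.134·56.01)²) = √(62.46879 + 56.33013) = 10.899 km
M8: √((-0.086·111.32)² + (0.166·56.01)²) = √(91.65229 + 86.44648) = 13.345 km
M9: √((-0.061·111.32)² + (-0.060·56.01)²) = √(46.11116 + 11.29363) = 7.577 km
M10: √((-0.136·111.32)² + (-0.044·56.01)²) = √(229.20507 + 6.07346) = 15.339 km
M11: √((-0.055·111.32)² + (0.031·56.01)²) = √(37.48623 + 3.01477) = 6.364 km
M12: √((-0.089·111.32)² + (-0.032·56.01)²) = √(98.15816 + 3.21241) = 10.068 km
M13: √((-0.119·111.32)² + (0.027·56.01)²) = √(175.48513 + 2.28696) = 13.333 km
M14: √((0.024·111.32)² + (0.075·56.01)²) = √(7.13787 + 17.64630) = 4.978 km
Maximum: M10 at 15.339 km.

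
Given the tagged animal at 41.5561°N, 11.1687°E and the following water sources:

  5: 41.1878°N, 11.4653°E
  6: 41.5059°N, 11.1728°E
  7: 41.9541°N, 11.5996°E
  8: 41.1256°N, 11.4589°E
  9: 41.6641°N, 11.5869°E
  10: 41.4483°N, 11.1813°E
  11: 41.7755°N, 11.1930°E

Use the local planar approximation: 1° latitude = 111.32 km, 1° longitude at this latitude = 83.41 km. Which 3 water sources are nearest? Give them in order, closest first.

6, 10, 11

Distances from 41.5561°N, 11.1687°E:
5: √((-0.3683·111.32)² + (0.2966·83.41)²) = √(1680.930793 + 612.038209) = 47.8850 km
6: √((-0.0502·111.32)² + (0.0041·83.41)²) = √(31.228695 + 0.116951) = 5.5987 km
7: √((0.3980·111.32)² + (0.4309·83.41)²) = √(1962.964925 + 1291.782006) = 57.0504 km
8: √((-0.4305·111.32)² + (0.2902·83.41)²) = √(2296.638849 + 585.910200) = 53.6894 km
9: √((0.1080·111.32)² + (0.4182·83.41)²) = √(144.541949 + 1216.758249) = 36.8958 km
10: √((-0.1078·111.32)² + (0.0126·83.41)²) = √(144.007104 + 1.104530) = 12.0462 km
11: √((0.2194·111.32)² + (0.0243·83.41)²) = √(596.512628 + 4.108174) = 24.5076 km
Sorted: 6 (5.5987 km) < 10 (12.0462 km) < 11 (24.5076 km) < 9 (36.8958 km) < 5 (47.8850 km) < …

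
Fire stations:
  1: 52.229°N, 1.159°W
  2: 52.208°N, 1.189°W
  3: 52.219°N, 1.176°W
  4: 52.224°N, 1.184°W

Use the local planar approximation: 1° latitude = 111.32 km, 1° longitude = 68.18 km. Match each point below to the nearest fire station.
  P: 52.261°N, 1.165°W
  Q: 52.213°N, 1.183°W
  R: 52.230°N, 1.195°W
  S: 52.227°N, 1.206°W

P at 52.261°N, 1.165°W:
  1: 3.586 km
  2: 6.123 km
  3: 4.735 km
  4: 4.318 km
  → nearest: 1 (3.586 km)
Q at 52.213°N, 1.183°W:
  1: 2.419 km
  2: 0.691 km
  3: 0.821 km
  4: 1.226 km
  → nearest: 2 (0.691 km)
R at 52.230°N, 1.195°W:
  1: 2.457 km
  2: 2.483 km
  3: 1.783 km
  4: 1.004 km
  → nearest: 4 (1.004 km)
S at 52.227°N, 1.206°W:
  1: 3.212 km
  2: 2.412 km
  3: 2.231 km
  4: 1.537 km
  → nearest: 4 (1.537 km)

P→1; Q→2; R→4; S→4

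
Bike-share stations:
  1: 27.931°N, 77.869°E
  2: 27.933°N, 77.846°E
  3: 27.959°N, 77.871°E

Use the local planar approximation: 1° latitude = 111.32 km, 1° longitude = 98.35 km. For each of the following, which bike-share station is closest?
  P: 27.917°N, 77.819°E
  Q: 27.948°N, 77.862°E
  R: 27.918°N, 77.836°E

P at 27.917°N, 77.819°E:
  1: 5.159 km
  2: 3.197 km
  3: 6.929 km
  → nearest: 2 (3.197 km)
Q at 27.948°N, 77.862°E:
  1: 2.014 km
  2: 2.294 km
  3: 1.511 km
  → nearest: 3 (1.511 km)
R at 27.918°N, 77.836°E:
  1: 3.554 km
  2: 1.938 km
  3: 5.717 km
  → nearest: 2 (1.938 km)

P→2; Q→3; R→2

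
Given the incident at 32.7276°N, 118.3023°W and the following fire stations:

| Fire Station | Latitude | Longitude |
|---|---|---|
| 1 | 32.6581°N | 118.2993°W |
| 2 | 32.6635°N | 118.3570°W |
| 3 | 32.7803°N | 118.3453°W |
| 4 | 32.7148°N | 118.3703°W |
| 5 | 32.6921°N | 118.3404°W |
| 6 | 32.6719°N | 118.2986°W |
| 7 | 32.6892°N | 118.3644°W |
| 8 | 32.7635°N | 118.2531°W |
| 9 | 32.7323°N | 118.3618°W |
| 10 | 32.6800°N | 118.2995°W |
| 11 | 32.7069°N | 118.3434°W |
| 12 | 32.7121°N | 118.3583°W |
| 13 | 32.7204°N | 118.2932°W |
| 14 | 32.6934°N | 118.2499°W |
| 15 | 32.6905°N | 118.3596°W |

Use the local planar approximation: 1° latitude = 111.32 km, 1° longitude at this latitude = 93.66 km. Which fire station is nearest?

Distances from 32.7276°N, 118.3023°W:
1: √((-0.0695·111.32)² + (0.0030·93.66)²) = √(59.857146 + 0.078950) = 7.7418 km
2: √((-0.0641·111.32)² + (-0.0547·93.66)²) = √(50.916959 + 26.247199) = 8.7843 km
3: √((0.0527·111.32)² + (-0.0430·93.66)²) = √(34.416573 + 16.219790) = 7.1159 km
4: √((-0.0128·111.32)² + (-0.0680·93.66)²) = √(2.030329 + 40.562632) = 6.5263 km
5: √((-0.0355·111.32)² + (-0.0381·93.66)²) = √(15.617197 + 12.733807) = 5.3246 km
6: √((-0.0557·111.32)² + (0.0037·93.66)²) = √(38.446498 + 0.120091) = 6.2102 km
7: √((-0.0384·111.32)² + (-0.0621·93.66)²) = √(18.272957 + 33.829183) = 7.2182 km
8: √((0.0359·111.32)² + (0.0492·93.66)²) = √(15.971117 + 21.234328) = 6.0996 km
9: √((0.0047·111.32)² + (-0.0595·93.66)²) = √(0.273742 + 31.055765) = 5.5973 km
10: √((-0.0476·111.32)² + (0.0028·93.66)²) = √(28.077621 + 0.068774) = 5.3053 km
11: √((-0.0207·111.32)² + (-0.0411·93.66)²) = √(5.309909 + 14.818081) = 4.4864 km
12: √((-0.0155·111.32)² + (-0.0560·93.66)²) = √(2.977212 + 27.509605) = 5.5215 km
13: √((-0.0072·111.32)² + (0.0091·93.66)²) = √(0.642409 + 0.726426) = 1.1700 km
14: √((-0.0342·111.32)² + (0.0524·93.66)²) = √(14.494345 + 24.086344) = 6.2113 km
15: √((-0.0371·111.32)² + (-0.0573·93.66)²) = √(17.056669 + 28.801662) = 6.7719 km
Minimum: 13 at 1.1700 km.

13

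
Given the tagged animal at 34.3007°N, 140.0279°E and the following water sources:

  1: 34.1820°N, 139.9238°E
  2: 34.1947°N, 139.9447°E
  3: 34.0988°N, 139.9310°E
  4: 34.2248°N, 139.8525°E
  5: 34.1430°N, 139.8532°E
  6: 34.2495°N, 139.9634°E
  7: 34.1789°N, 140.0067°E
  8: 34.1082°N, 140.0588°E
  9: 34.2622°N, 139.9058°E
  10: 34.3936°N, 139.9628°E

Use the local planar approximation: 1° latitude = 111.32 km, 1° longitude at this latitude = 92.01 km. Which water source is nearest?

6

Distances from 34.3007°N, 140.0279°E:
1: √((-0.1187·111.32)² + (-0.1041·92.01)²) = √(174.601445 + 91.742701) = 16.3201 km
2: √((-0.1060·111.32)² + (-0.0832·92.01)²) = √(139.238112 + 58.602577) = 14.0656 km
3: √((-0.2019·111.32)² + (-0.0969·92.01)²) = √(505.148460 + 79.490937) = 24.1793 km
4: √((-0.0759·111.32)² + (-0.1754·92.01)²) = √(71.388778 + 260.452925) = 18.2165 km
5: √((-0.1577·111.32)² + (-0.1747·92.01)²) = √(308.183783 + 258.378202) = 23.8026 km
6: √((-0.0512·111.32)² + (-0.0645·92.01)²) = √(32.485258 + 35.220011) = 8.2283 km
7: √((-0.1218·111.32)² + (-0.0212·92.01)²) = √(183.840407 + 3.804887) = 13.6984 km
8: √((-0.1925·111.32)² + (0.0309·92.01)²) = √(459.206327 + 8.083269) = 21.6169 km
9: √((-0.0385·111.32)² + (-0.1221·92.01)²) = √(18.368253 + 126.212215) = 12.0242 km
10: √((0.0929·111.32)² + (-0.0651·92.01)²) = √(106.949270 + 35.878315) = 11.9510 km
Minimum: 6 at 8.2283 km.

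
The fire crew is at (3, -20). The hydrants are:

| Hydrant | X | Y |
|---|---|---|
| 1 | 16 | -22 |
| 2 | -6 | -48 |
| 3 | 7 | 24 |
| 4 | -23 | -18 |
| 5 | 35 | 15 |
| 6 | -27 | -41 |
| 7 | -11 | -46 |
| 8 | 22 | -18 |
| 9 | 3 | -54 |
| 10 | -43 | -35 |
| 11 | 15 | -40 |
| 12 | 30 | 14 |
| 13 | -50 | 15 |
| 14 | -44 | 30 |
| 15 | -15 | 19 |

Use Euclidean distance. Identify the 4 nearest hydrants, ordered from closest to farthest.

1, 8, 11, 4

Distances from (3, -20):
1: 13.2
2: 29.4
3: 44.2
4: 26.1
5: 47.4
6: 36.6
7: 29.5
8: 19.1
9: 34.0
10: 48.4
11: 23.3
12: 43.4
13: 63.5
14: 68.6
15: 43.0
Sorted: 1 (13.2) < 8 (19.1) < 11 (23.3) < 4 (26.1) < 2 (29.4) < 7 (29.5) < …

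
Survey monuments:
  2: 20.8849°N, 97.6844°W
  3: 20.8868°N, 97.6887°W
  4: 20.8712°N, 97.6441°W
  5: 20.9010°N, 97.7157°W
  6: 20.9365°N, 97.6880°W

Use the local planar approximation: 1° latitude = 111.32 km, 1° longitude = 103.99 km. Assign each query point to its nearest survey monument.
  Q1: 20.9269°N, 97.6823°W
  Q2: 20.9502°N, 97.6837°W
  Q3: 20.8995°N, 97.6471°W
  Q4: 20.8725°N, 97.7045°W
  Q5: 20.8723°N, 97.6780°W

Q1 at 20.9269°N, 97.6823°W:
  2: √((-0.0420·111.32)² + (-0.0021·103.99)²) = √(21.859739 + 0.047689) = 4.6805 km
  3: √((-0.0401·111.32)² + (-0.0064·103.99)²) = √(19.926689 + 0.442938) = 4.5133 km
  4: √((-0.0557·111.32)² + (0.0382·103.99)²) = √(38.446498 + 15.780105) = 7.3639 km
  5: √((-0.0259·111.32)² + (-0.0334·103.99)²) = √(8.312773 + 12.063577) = 4.5140 km
  6: √((0.0096·111.32)² + (-0.0057·103.99)²) = √(1.142060 + 0.351344) = 1.2220 km
  → nearest: 6 (1.2220 km)
Q2 at 20.9502°N, 97.6837°W:
  2: √((-0.0653·111.32)² + (-0.0007·103.99)²) = √(52.841210 + 0.005299) = 7.2696 km
  3: √((-0.0634·111.32)² + (-0.0050·103.99)²) = √(49.810960 + 0.270348) = 7.0768 km
  4: √((-0.0790·111.32)² + (0.0396·103.99)²) = √(77.339361 + 16.957957) = 9.7107 km
  5: √((-0.0492·111.32)² + (-0.0320·103.99)²) = √(29.996916 + 11.073454) = 6.4086 km
  6: √((-0.0137·111.32)² + (-0.0043·103.99)²) = √(2.325881 + 0.199949) = 1.5893 km
  → nearest: 6 (1.5893 km)
Q3 at 20.8995°N, 97.6471°W:
  2: √((-0.0146·111.32)² + (-0.0373·103.99)²) = √(2.641509 + 15.045299) = 4.2056 km
  3: √((-0.0127·111.32)² + (-0.0416·103.99)²) = √(1.998729 + 18.714138) = 4.5511 km
  4: √((-0.0283·111.32)² + (0.0030·103.99)²) = √(9.924743 + 0.097325) = 3.1658 km
  5: √((0.0015·111.32)² + (-0.0686·103.99)²) = √(0.027882 + 50.889875) = 7.1357 km
  6: √((0.0370·111.32)² + (-0.0409·103.99)²) = √(16.964843 + 18.089634) = 5.9207 km
  → nearest: 4 (3.1658 km)
Q4 at 20.8725°N, 97.7045°W:
  2: √((0.0124·111.32)² + (0.0201·103.99)²) = √(1.905416 + 4.368932) = 2.5049 km
  3: √((0.0143·111.32)² + (0.0158·103.99)²) = √(2.534069 + 2.699587) = 2.2877 km
  4: √((-0.0013·111.32)² + (0.0604·103.99)²) = √(0.020943 + 39.450911) = 6.2827 km
  5: √((0.0285·111.32)² + (-0.0112·103.99)²) = √(10.065518 + 1.356498) = 3.3796 km
  6: √((0.0640·111.32)² + (0.0165·103.99)²) = √(50.758215 + 2.944090) = 7.3282 km
  → nearest: 3 (2.2877 km)
Q5 at 20.8723°N, 97.6780°W:
  2: √((0.0126·111.32)² + (-0.0064·103.99)²) = √(1.967377 + 0.442938) = 1.5525 km
  3: √((0.0145·111.32)² + (-0.0107·103.99)²) = √(2.605448 + 1.238086) = 1.9605 km
  4: √((-0.0011·111.32)² + (0.0339·103.99)²) = √(0.014994 + 12.427465) = 3.5274 km
  5: √((0.0287·111.32)² + (-0.0377·103.99)²) = √(10.207284 + 15.369716) = 5.0574 km
  6: √((0.0642·111.32)² + (-0.0100·103.99)²) = √(51.075950 + 1.081392) = 7.2220 km
  → nearest: 2 (1.5525 km)

Q1→6; Q2→6; Q3→4; Q4→3; Q5→2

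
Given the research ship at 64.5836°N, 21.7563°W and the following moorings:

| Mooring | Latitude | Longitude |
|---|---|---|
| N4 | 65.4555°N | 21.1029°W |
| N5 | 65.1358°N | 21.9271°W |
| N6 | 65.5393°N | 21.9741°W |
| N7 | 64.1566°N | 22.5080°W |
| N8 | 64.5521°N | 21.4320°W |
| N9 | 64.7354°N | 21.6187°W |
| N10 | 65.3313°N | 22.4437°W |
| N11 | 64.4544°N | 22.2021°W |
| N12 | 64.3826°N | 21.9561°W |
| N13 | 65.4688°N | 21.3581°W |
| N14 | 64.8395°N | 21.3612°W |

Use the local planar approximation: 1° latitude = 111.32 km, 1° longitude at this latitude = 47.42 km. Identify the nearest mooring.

Distances from 64.5836°N, 21.7563°W:
N4: 101.8855 km
N5: 62.0022 km
N6: 106.8887 km
N7: 59.4143 km
N8: 15.7730 km
N9: 18.1144 km
N10: 89.3892 km
N11: 25.5685 km
N12: 24.2986 km
N13: 100.3333 km
N14: 34.0958 km
Minimum: N8 at 15.7730 km.

N8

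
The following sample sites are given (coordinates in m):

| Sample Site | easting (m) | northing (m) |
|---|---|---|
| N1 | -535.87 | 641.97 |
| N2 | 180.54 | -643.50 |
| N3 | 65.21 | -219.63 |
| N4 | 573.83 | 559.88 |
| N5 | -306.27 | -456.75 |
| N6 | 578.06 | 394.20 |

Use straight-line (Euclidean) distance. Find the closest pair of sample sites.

N4 and N6

Pairwise distances:
N4–N6: 165.73 m
N2–N3: 439.28 m
N3–N5: 440.71 m
N2–N5: 521.40 m
N3–N6: 799.88 m
N3–N4: 930.77 m
N1–N3: 1050.55 m
N2–N6: 1111.24 m
N1–N4: 1112.73 m
N1–N5: 1122.45 m
N1–N6: 1141.15 m
N5–N6: 1227.26 m
N2–N4: 1266.02 m
N4–N5: 1344.66 m
N1–N2: 1471.62 m
Closest pair: N4–N6 at 165.73 m.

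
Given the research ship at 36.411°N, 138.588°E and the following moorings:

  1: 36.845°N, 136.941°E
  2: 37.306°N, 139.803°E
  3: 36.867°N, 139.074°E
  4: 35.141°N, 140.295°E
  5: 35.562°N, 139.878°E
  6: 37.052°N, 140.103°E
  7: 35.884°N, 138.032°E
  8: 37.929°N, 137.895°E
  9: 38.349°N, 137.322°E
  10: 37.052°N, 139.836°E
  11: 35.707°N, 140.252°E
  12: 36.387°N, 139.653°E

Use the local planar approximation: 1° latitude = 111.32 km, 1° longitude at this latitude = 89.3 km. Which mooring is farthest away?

Distances from 36.411°N, 138.588°E:
1: 154.809 km
2: 147.304 km
3: 66.786 km
4: 207.903 km
5: 149.005 km
6: 152.954 km
7: 76.856 km
8: 179.959 km
9: 243.565 km
10: 132.333 km
11: 167.995 km
12: 95.142 km
Maximum: 9 at 243.565 km.

9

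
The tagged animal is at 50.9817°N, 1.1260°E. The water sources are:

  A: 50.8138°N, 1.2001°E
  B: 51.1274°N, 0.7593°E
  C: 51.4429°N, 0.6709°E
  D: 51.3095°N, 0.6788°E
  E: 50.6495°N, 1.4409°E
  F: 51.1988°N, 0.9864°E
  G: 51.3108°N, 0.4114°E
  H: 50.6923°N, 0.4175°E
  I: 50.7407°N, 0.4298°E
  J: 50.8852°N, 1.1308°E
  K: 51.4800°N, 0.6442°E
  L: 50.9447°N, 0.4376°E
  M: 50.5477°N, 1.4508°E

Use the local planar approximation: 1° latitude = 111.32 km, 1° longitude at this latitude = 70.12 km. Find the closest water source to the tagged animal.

J

Distances from 50.9817°N, 1.1260°E:
A: 19.3994 km
B: 30.4011 km
C: 60.4502 km
D: 48.1131 km
E: 43.0711 km
F: 26.0747 km
G: 62.0721 km
H: 59.2113 km
I: 55.7037 km
J: 10.7477 km
K: 64.9488 km
L: 48.4460 km
M: 53.4119 km
Minimum: J at 10.7477 km.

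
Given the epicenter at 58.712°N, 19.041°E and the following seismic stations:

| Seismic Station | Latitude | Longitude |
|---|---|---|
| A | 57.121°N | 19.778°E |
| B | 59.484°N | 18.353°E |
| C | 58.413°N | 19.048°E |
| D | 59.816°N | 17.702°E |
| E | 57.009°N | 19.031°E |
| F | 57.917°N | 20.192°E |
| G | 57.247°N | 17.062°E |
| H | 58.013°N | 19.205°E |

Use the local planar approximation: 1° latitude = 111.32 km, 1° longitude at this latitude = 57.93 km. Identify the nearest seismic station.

Distances from 58.712°N, 19.041°E:
A: 182.183 km
B: 94.731 km
C: 33.287 km
D: 145.329 km
E: 189.579 km
F: 110.806 km
G: 199.348 km
H: 78.391 km
Minimum: C at 33.287 km.

C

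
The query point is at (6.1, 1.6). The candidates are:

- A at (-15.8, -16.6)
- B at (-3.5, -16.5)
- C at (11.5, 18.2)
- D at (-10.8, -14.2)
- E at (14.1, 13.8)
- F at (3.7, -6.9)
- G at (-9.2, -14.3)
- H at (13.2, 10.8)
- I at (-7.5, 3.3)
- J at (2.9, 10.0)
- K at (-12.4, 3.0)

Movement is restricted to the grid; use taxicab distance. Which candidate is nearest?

Distances from (6.1, 1.6):
A: |-21.9| + |-18.2| = 21.9 + 18.2 = 40.1
B: |-9.6| + |-18.1| = 9.6 + 18.1 = 27.7
C: |5.4| + |16.6| = 5.4 + 16.6 = 22.0
D: |-16.9| + |-15.8| = 16.9 + 15.8 = 32.7
E: |8.0| + |12.2| = 8.0 + 12.2 = 20.2
F: |-2.4| + |-8.5| = 2.4 + 8.5 = 10.9
G: |-15.3| + |-15.9| = 15.3 + 15.9 = 31.2
H: |7.1| + |9.2| = 7.1 + 9.2 = 16.3
I: |-13.6| + |1.7| = 13.6 + 1.7 = 15.3
J: |-3.2| + |8.4| = 3.2 + 8.4 = 11.6
K: |-18.5| + |1.4| = 18.5 + 1.4 = 19.9
Minimum: F at 10.9.

F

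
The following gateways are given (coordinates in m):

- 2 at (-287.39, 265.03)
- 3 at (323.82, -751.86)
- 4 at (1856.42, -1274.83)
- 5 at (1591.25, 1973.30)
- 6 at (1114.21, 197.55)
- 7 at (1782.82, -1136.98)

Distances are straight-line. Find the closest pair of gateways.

Pairwise distances:
2–3: 1186.44 m
2–4: 2639.52 m
2–5: 2539.19 m
2–6: 1403.22 m
2–7: 2500.28 m
3–4: 1619.37 m
3–5: 3005.47 m
3–6: 1235.35 m
3–7: 1508.97 m
4–5: 3258.94 m
4–6: 1648.87 m
4–7: 156.27 m
5–6: 1838.71 m
5–7: 3116.17 m
6–7: 1492.65 m
Closest pair: 4–7 at 156.27 m.

4 and 7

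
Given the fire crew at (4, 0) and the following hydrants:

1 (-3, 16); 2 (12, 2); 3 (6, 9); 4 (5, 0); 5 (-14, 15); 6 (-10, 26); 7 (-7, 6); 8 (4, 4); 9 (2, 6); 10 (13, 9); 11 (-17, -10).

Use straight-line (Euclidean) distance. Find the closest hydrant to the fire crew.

4

Distances from (4, 0):
1: √((-7)² + (16)²) = √(49.000 + 256.000) = 17.5
2: √((8)² + (2)²) = √(64.000 + 4.000) = 8.2
3: √((2)² + (9)²) = √(4.000 + 81.000) = 9.2
4: √((1)² + (0)²) = √(1.000 + 0.000) = 1.0
5: √((-18)² + (15)²) = √(324.000 + 225.000) = 23.4
6: √((-14)² + (26)²) = √(196.000 + 676.000) = 29.5
7: √((-11)² + (6)²) = √(121.000 + 36.000) = 12.5
8: √((0)² + (4)²) = √(0.000 + 16.000) = 4.0
9: √((-2)² + (6)²) = √(4.000 + 36.000) = 6.3
10: √((9)² + (9)²) = √(81.000 + 81.000) = 12.7
11: √((-21)² + (-10)²) = √(441.000 + 100.000) = 23.3
Minimum: 4 at 1.0.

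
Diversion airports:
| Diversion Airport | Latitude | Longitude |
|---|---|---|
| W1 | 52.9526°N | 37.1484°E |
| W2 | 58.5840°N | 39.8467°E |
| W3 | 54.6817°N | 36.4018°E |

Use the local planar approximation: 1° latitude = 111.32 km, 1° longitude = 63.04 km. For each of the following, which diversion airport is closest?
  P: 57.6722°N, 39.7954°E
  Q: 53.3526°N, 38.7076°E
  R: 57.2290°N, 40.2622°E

P at 57.6722°N, 39.7954°E:
  W1: 551.2485 km
  W2: 101.5531 km
  W3: 395.7160 km
  → nearest: W2 (101.5531 km)
Q at 53.3526°N, 38.7076°E:
  W1: 107.9076 km
  W2: 586.7700 km
  W3: 207.4118 km
  → nearest: W1 (107.9076 km)
R at 57.2290°N, 40.2622°E:
  W1: 514.9309 km
  W2: 153.0959 km
  W3: 373.6753 km
  → nearest: W2 (153.0959 km)

P→W2; Q→W1; R→W2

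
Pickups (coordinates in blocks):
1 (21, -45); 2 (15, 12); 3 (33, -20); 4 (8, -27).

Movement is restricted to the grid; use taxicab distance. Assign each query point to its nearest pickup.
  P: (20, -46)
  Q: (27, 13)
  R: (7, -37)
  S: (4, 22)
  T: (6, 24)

P at (20, -46):
  1: 2 blocks
  2: 63 blocks
  3: 39 blocks
  4: 31 blocks
  → nearest: 1 (2 blocks)
Q at (27, 13):
  1: 64 blocks
  2: 13 blocks
  3: 39 blocks
  4: 59 blocks
  → nearest: 2 (13 blocks)
R at (7, -37):
  1: 22 blocks
  2: 57 blocks
  3: 43 blocks
  4: 11 blocks
  → nearest: 4 (11 blocks)
S at (4, 22):
  1: 84 blocks
  2: 21 blocks
  3: 71 blocks
  4: 53 blocks
  → nearest: 2 (21 blocks)
T at (6, 24):
  1: 84 blocks
  2: 21 blocks
  3: 71 blocks
  4: 53 blocks
  → nearest: 2 (21 blocks)

P→1; Q→2; R→4; S→2; T→2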